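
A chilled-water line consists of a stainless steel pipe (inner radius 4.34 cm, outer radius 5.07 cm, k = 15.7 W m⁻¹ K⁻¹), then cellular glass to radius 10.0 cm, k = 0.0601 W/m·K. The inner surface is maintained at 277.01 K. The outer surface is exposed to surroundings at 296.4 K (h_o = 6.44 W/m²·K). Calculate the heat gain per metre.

Q' = 9.47 W/m

Series thermal resistances, inner to outer:
  R'_stainless steel = ln(0.0507/0.0434)/(2πk) = 0.1555/(2π·15.7) = 0.001576 m·K/W
  R'_cellular glass = ln(0.100/0.0507)/(2πk) = 0.6792/(2π·0.0601) = 1.799 m·K/W
  R'_conv,out = 1/(2πr h) = 1/(2π·0.100·6.44) = 0.2471 m·K/W
ΣR = 0.001576 + 1.799 + 0.2471 = 2.048 m·K/W
Q' = ΔT/ΣR = (277.01 K − 296.4 K)/2.048 = -9.47 W/m
(Negative Q' ⇒ heat flows inward; heat gain = 9.47 W/m.)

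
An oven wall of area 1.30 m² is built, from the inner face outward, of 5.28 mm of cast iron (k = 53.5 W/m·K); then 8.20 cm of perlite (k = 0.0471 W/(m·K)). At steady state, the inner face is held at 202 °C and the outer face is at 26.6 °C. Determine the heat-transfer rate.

Q = 131 W

Series thermal resistances, inner to outer:
  R_cast iron = L/(kA) = 0.00528/(53.5·1.30) = 7.592×10^-5 K/W
  R_perlite = L/(kA) = 0.0820/(0.0471·1.30) = 1.339 K/W
ΣR = 7.592×10^-5 + 1.339 = 1.339 K/W
Q = ΔT/ΣR = (202 °C − 26.6 °C)/1.339 = 131 W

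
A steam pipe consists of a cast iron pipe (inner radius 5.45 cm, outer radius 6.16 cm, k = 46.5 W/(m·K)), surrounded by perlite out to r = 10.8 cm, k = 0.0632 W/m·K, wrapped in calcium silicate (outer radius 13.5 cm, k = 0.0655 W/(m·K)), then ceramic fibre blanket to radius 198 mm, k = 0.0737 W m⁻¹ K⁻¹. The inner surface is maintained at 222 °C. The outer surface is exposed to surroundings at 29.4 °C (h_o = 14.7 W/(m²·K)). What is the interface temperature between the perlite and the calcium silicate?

Resistance network (inner→outer):
  R'_cast iron = ln(0.0616/0.0545)/(2πk) = 0.1225/(2π·46.5) = 4.191×10^-4 m·K/W
  R'_perlite = ln(0.108/0.0616)/(2πk) = 0.5615/(2π·0.0632) = 1.414 m·K/W
  R'_calcium silicate = ln(0.135/0.108)/(2πk) = 0.2231/(2π·0.0655) = 0.5422 m·K/W
  R'_ceramic fibre blanket = ln(0.198/0.135)/(2πk) = 0.3830/(2π·0.0737) = 0.8271 m·K/W
  R'_conv,out = 1/(2πr h) = 1/(2π·0.198·14.7) = 0.05468 m·K/W
ΣR = 4.191×10^-4 + 1.414 + 0.5422 + 0.8271 + 0.05468 = 2.838 m·K/W
Q' = ΔT/ΣR = (222 °C − 29.4 °C)/2.838 = 67.86 W/m
From the inner boundary to the perlite/calcium silicate interface, ΣR_partial = 1.414 m·K/W.
T_interface = T_in − Q'·ΣR_partial = 222 °C − (67.86)(1.414) = 126 °C

T = 126 °C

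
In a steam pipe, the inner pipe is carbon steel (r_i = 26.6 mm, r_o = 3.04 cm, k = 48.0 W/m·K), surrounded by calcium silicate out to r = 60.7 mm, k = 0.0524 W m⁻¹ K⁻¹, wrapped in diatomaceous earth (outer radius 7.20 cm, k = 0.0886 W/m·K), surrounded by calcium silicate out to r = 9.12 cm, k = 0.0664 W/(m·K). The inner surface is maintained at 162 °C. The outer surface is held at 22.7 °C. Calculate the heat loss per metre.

Q' = 46.8 W/m

Series thermal resistances, inner to outer:
  R'_carbon steel = ln(0.0304/0.0266)/(2πk) = 0.1335/(2π·48.0) = 4.428×10^-4 m·K/W
  R'_calcium silicate = ln(0.0607/0.0304)/(2πk) = 0.6915/(2π·0.0524) = 2.100 m·K/W
  R'_diatomaceous earth = ln(0.0720/0.0607)/(2πk) = 0.1707/(2π·0.0886) = 0.3067 m·K/W
  R'_calcium silicate = ln(0.0912/0.0720)/(2πk) = 0.2364/(2π·0.0664) = 0.5666 m·K/W
ΣR = 4.428×10^-4 + 2.100 + 0.3067 + 0.5666 = 2.974 m·K/W
Q' = ΔT/ΣR = (162 °C − 22.7 °C)/2.974 = 46.8 W/m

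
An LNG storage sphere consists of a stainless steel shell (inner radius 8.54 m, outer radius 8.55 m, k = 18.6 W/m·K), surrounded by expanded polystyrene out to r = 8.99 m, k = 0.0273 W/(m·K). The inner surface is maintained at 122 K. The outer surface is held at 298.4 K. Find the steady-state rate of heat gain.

Series thermal resistances, inner to outer:
  R_stainless steel = (1/8.54 − 1/8.55)/(4πk) = 1.370×10^-4/(4π·18.6) = 5.859×10^-7 K/W
  R_expanded polystyrene = (1/8.55 − 1/8.99)/(4πk) = 0.005724/(4π·0.0273) = 0.01669 K/W
ΣR = 5.859×10^-7 + 0.01669 = 0.01669 K/W
Q = ΔT/ΣR = (122 K − 298.4 K)/0.01669 = -10600 W
(Negative Q ⇒ heat flows inward; heat gain = 10600 W.)

Q = 10600 W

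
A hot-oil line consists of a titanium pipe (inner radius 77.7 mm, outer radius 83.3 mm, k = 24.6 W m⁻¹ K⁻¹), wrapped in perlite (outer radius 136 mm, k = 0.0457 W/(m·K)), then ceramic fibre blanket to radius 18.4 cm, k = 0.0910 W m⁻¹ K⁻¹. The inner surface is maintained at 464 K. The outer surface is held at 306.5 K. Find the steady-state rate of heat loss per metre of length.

Q' = 70.4 W/m

Series thermal resistances, inner to outer:
  R'_titanium = ln(0.0833/0.0777)/(2πk) = 0.06959/(2π·24.6) = 4.502×10^-4 m·K/W
  R'_perlite = ln(0.136/0.0833)/(2πk) = 0.4902/(2π·0.0457) = 1.707 m·K/W
  R'_ceramic fibre blanket = ln(0.184/0.136)/(2πk) = 0.3023/(2π·0.0910) = 0.5287 m·K/W
ΣR = 4.502×10^-4 + 1.707 + 0.5287 = 2.236 m·K/W
Q' = ΔT/ΣR = (464 K − 306.5 K)/2.236 = 70.4 W/m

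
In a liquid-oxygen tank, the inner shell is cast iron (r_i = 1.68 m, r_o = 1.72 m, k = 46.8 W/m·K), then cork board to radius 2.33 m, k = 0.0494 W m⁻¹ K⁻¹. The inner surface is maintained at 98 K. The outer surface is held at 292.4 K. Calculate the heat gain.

Resistance network (inner→outer):
  R_cast iron = (1/1.68 − 1/1.72)/(4πk) = 0.01384/(4π·46.8) = 2.354×10^-5 K/W
  R_cork board = (1/1.72 − 1/2.33)/(4πk) = 0.1522/(4π·0.0494) = 0.2452 K/W
ΣR = 2.354×10^-5 + 0.2452 = 0.2452 K/W
Q = ΔT/ΣR = (98 K − 292.4 K)/0.2452 = -793 W
(Negative Q ⇒ heat flows inward; heat gain = 793 W.)

Q = 793 W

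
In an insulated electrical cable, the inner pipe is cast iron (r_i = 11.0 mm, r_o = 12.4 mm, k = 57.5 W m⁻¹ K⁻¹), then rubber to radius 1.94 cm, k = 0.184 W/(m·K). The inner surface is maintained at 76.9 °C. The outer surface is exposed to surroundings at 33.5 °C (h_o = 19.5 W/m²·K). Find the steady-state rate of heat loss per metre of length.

Q' = 53.7 W/m

Series thermal resistances, inner to outer:
  R'_cast iron = ln(0.0124/0.0110)/(2πk) = 0.1198/(2π·57.5) = 3.316×10^-4 m·K/W
  R'_rubber = ln(0.0194/0.0124)/(2πk) = 0.4476/(2π·0.184) = 0.3871 m·K/W
  R'_conv,out = 1/(2πr h) = 1/(2π·0.0194·19.5) = 0.4207 m·K/W
ΣR = 3.316×10^-4 + 0.3871 + 0.4207 = 0.8081 m·K/W
Q' = ΔT/ΣR = (76.9 °C − 33.5 °C)/0.8081 = 53.7 W/m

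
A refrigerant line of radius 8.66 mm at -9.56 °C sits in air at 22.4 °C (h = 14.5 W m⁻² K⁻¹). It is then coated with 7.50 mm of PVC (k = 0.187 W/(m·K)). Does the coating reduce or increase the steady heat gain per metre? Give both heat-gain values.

Critical radius for a cylinder: r_cr = k/h = 0.0129 m = 1.29 cm.
Outer radius after coating: r₂ = 0.00866 + 0.00750 = 0.01616 m.
r₁ < r_cr < r₂: heat gain rises to a maximum at r_cr then falls. Whether the coating helps depends on whether Q(r₂) has dropped back below Q(r₁).
Bare: R = 1/(2πr₁h) = 1.267 m·K/W; Q = 31.96/1.267 = 25.2 W/m.
Coated: R = R_cond + R_conv = 1.210 m·K/W; Q = 31.96/1.210 = 26.4 W/m.

increases: 25.2 → 26.4 W/m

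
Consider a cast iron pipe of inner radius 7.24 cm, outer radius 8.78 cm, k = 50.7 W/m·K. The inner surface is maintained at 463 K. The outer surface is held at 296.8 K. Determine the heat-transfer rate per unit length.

Q' = 275 kW/m

Q' = 2πk·ΔT/ln(r₂/r₁) = 2π × 50.7 × 166.2 / ln(0.0878/0.0724) = 2.75×10^5 W/m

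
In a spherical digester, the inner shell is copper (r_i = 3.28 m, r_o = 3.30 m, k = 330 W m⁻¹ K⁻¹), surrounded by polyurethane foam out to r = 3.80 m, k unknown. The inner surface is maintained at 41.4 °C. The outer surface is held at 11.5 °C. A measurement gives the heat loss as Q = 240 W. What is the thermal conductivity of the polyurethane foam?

k = 0.0255 W/m·K

ΣR = ΔT/Q = |41.4 − 11.5|/240 = 0.1246 K/W
Known resistances:
  R_copper = (1/3.28 − 1/3.30)/(4πk) = 0.001848/(4π·330) = 4.456×10^-7 K/W
R_polyurethane foam = ΣR − ΣR_known = 0.1246 − 4.456×10^-7 = 0.1246 K/W
(1/r₁−1/r₂)/(4πk) = 0.1246 ⇒ k = 0.03987/(4π·0.1246) = 0.0255 W/m·K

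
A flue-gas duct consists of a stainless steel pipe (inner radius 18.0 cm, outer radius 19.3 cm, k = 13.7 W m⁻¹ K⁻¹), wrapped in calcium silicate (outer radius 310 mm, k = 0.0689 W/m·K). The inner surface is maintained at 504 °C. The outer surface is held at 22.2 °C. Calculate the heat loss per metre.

Series thermal resistances, inner to outer:
  R'_stainless steel = ln(0.193/0.180)/(2πk) = 0.06973/(2π·13.7) = 8.101×10^-4 m·K/W
  R'_calcium silicate = ln(0.310/0.193)/(2πk) = 0.4739/(2π·0.0689) = 1.095 m·K/W
ΣR = 8.101×10^-4 + 1.095 = 1.096 m·K/W
Q' = ΔT/ΣR = (504 °C − 22.2 °C)/1.096 = 440 W/m

Q' = 440 W/m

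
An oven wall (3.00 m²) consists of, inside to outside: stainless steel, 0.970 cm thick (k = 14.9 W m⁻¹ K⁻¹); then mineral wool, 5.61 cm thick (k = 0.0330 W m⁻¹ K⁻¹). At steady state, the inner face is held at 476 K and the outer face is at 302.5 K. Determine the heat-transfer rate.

Resistance network (inner→outer):
  R_stainless steel = L/(kA) = 0.00970/(14.9·3.00) = 2.170×10^-4 K/W
  R_mineral wool = L/(kA) = 0.0561/(0.0330·3.00) = 0.5667 K/W
ΣR = 2.170×10^-4 + 0.5667 = 0.5669 K/W
Q = ΔT/ΣR = (476 K − 302.5 K)/0.5669 = 306 W

Q = 306 W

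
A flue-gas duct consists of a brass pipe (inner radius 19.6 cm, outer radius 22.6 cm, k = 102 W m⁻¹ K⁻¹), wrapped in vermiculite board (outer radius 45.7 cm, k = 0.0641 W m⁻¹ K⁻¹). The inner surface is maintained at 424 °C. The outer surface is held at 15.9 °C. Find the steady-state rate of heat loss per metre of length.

Q' = 233 W/m

Series thermal resistances, inner to outer:
  R'_brass = ln(0.226/0.196)/(2πk) = 0.1424/(2π·102) = 2.222×10^-4 m·K/W
  R'_vermiculite board = ln(0.457/0.226)/(2πk) = 0.7041/(2π·0.0641) = 1.748 m·K/W
ΣR = 2.222×10^-4 + 1.748 = 1.748 m·K/W
Q' = ΔT/ΣR = (424 °C − 15.9 °C)/1.748 = 233 W/m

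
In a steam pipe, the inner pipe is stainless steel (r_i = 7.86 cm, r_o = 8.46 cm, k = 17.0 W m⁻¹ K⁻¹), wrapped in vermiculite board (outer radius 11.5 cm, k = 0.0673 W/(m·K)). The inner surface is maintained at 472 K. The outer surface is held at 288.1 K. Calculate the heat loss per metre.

Treat each layer as a resistance in series:
  R'_stainless steel = ln(0.0846/0.0786)/(2πk) = 0.07356/(2π·17.0) = 6.887×10^-4 m·K/W
  R'_vermiculite board = ln(0.115/0.0846)/(2πk) = 0.3070/(2π·0.0673) = 0.7260 m·K/W
ΣR = 6.887×10^-4 + 0.7260 = 0.7267 m·K/W
Q' = ΔT/ΣR = (472 K − 288.1 K)/0.7267 = 253 W/m

Q' = 253 W/m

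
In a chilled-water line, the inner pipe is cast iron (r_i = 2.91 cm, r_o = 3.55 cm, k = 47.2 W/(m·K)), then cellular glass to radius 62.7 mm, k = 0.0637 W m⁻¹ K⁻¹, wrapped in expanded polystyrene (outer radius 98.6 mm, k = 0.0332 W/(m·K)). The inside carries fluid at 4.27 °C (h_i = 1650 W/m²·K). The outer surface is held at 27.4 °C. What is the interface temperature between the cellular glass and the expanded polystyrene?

T = 13.4 °C

Treat each layer as a resistance in series:
  R'_conv,in = 1/(2πr h) = 1/(2π·0.0291·1650) = 0.003315 m·K/W
  R'_cast iron = ln(0.0355/0.0291)/(2πk) = 0.1988/(2π·47.2) = 6.703×10^-4 m·K/W
  R'_cellular glass = ln(0.0627/0.0355)/(2πk) = 0.5688/(2π·0.0637) = 1.421 m·K/W
  R'_expanded polystyrene = ln(0.0986/0.0627)/(2πk) = 0.4527/(2π·0.0332) = 2.170 m·K/W
ΣR = 0.003315 + 6.703×10^-4 + 1.421 + 2.170 = 3.595 m·K/W
Q' = ΔT/ΣR = (4.27 °C − 27.4 °C)/3.595 = -6.434 W/m
From the inner boundary to the cellular glass/expanded polystyrene interface, ΣR_partial = 1.425 m·K/W.
T_interface = T_in − Q'·ΣR_partial = 4.27 °C − (-6.434)(1.425) = 13.4 °C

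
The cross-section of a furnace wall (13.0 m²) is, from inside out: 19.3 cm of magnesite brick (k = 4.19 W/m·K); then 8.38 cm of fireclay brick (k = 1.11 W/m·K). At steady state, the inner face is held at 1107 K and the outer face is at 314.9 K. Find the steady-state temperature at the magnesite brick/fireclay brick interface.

T = 807 K

Resistance network (inner→outer):
  R_magnesite brick = L/(kA) = 0.193/(4.19·13.0) = 0.003543 K/W
  R_fireclay brick = L/(kA) = 0.0838/(1.11·13.0) = 0.005807 K/W
ΣR = 0.003543 + 0.005807 = 0.009350 K/W
Q = ΔT/ΣR = (1107 K − 314.9 K)/0.009350 = 84720 W
From the inner boundary to the magnesite brick/fireclay brick interface, ΣR_partial = 0.003543 K/W.
T_interface = T_in − Q·ΣR_partial = 1107 K − (84720)(0.003543) = 807 K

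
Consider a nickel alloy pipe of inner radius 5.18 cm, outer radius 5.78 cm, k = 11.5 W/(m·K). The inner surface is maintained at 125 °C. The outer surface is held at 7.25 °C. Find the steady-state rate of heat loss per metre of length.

Q' = 77.6 kW/m

Q' = 2πk·ΔT/ln(r₂/r₁) = 2π × 11.5 × 117.75 / ln(0.0578/0.0518) = 77600 W/m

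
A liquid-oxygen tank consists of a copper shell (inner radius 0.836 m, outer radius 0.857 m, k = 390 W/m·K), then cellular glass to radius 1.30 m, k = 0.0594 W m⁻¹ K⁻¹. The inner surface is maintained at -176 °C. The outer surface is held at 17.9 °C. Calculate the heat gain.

Q = 364 W

Series thermal resistances, inner to outer:
  R_copper = (1/0.836 − 1/0.857)/(4πk) = 0.02931/(4π·390) = 5.981×10^-6 K/W
  R_cellular glass = (1/0.857 − 1/1.30)/(4πk) = 0.3976/(4π·0.0594) = 0.5327 K/W
ΣR = 5.981×10^-6 + 0.5327 = 0.5327 K/W
Q = ΔT/ΣR = (-176 °C − 17.9 °C)/0.5327 = -364 W
(Negative Q ⇒ heat flows inward; heat gain = 364 W.)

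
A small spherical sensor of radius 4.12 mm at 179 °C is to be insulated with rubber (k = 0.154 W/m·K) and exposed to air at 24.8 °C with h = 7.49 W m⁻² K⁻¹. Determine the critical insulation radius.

For a sphere, r_cr = 2k_ins/h = 2·0.154/7.49 = 0.0411 m = 4.11 cm

r_cr = 4.11 cm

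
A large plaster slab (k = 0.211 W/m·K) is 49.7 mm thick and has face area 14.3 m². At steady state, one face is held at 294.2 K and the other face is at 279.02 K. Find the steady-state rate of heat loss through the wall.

Q = 922 W

Q = kA·ΔT/L = 0.211 × 14.3 × |294.2 K − 279.02 K| / 0.0497 = 922 W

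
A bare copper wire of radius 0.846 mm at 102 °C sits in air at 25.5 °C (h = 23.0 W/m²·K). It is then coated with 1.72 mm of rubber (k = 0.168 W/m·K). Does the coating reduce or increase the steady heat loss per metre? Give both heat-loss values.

increases: 9.35 → 20.4 W/m

Critical radius for a cylinder: r_cr = k/h = 0.00730 m = 0.730 cm.
Outer radius after coating: r₂ = 8.46×10^-4 + 0.00172 = 0.002566 m.
Since r₁ < r_cr and r₂ ≤ r_cr, the coating moves toward the maximum at r_cr — heat loss rises.
Bare: R = 1/(2πr₁h) = 8.179 m·K/W; Q = 76.5/8.179 = 9.35 W/m.
Coated: R = R_cond + R_conv = 3.748 m·K/W; Q = 76.5/3.748 = 20.4 W/m.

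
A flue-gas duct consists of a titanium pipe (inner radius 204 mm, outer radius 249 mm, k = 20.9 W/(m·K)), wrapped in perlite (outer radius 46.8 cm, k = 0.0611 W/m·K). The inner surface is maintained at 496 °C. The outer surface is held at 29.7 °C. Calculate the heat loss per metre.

Resistance network (inner→outer):
  R'_titanium = ln(0.249/0.204)/(2πk) = 0.1993/(2π·20.9) = 0.001518 m·K/W
  R'_perlite = ln(0.468/0.249)/(2πk) = 0.6310/(2π·0.0611) = 1.644 m·K/W
ΣR = 0.001518 + 1.644 = 1.646 m·K/W
Q' = ΔT/ΣR = (496 °C − 29.7 °C)/1.646 = 283 W/m

Q' = 283 W/m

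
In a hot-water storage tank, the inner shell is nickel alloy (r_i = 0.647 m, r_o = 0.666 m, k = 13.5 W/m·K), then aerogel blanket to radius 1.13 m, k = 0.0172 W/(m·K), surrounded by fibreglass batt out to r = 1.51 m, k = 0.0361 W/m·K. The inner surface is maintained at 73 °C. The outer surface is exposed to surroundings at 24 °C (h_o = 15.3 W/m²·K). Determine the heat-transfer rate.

Q = 14.6 W

Resistance network (inner→outer):
  R_nickel alloy = (1/0.647 − 1/0.666)/(4πk) = 0.04409/(4π·13.5) = 2.599×10^-4 K/W
  R_aerogel blanket = (1/0.666 − 1/1.13)/(4πk) = 0.6165/(4π·0.0172) = 2.853 K/W
  R_fibreglass batt = (1/1.13 − 1/1.51)/(4πk) = 0.2227/(4π·0.0361) = 0.4909 K/W
  R_conv,out = 1/(4πr²h) = 1/(4π·1.51²·15.3) = 0.002281 K/W
ΣR = 2.599×10^-4 + 2.853 + 0.4909 + 0.002281 = 3.346 K/W
Q = ΔT/ΣR = (73 °C − 24 °C)/3.346 = 14.6 W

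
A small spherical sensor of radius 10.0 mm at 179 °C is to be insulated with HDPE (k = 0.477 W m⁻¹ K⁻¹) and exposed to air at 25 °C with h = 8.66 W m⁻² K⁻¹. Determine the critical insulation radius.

For a sphere, r_cr = 2k_ins/h = 2·0.477/8.66 = 0.110 m = 11.0 cm

r_cr = 11.0 cm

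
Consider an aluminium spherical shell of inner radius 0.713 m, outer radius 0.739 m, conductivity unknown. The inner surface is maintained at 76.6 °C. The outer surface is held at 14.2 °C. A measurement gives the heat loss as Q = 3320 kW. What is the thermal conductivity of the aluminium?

k = 209 W/m·K

ΣR = ΔT/Q = |76.6 − 14.2|/3.32×10^6 = 1.880×10^-5 K/W
(1/r₁−1/r₂)/(4πk) = 1.880×10^-5 ⇒ k = 0.04934/(4π·1.880×10^-5) = 209 W/m·K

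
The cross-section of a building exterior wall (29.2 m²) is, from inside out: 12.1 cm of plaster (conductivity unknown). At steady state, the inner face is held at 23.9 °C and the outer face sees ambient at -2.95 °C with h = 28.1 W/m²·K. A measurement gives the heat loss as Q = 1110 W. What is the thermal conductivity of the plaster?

k = 0.180 W/m·K

ΣR = ΔT/Q = |23.9 − -2.95|/1110 = 0.02419 K/W
Known resistances:
  R_conv,out = 1/(hA) = 1/(28.1·29.2) = 0.001219 K/W
R_plaster = ΣR − ΣR_known = 0.02419 − 0.001219 = 0.02297 K/W
L/(kA) = 0.02297 ⇒ k = 0.121/(0.02297·29.2) = 0.180 W/m·K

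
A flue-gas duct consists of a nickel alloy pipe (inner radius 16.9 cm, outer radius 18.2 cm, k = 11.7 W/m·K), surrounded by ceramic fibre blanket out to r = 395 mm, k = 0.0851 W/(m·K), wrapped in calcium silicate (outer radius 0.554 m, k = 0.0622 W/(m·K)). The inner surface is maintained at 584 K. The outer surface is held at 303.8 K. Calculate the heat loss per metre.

Resistance network (inner→outer):
  R'_nickel alloy = ln(0.182/0.169)/(2πk) = 0.07411/(2π·11.7) = 0.001008 m·K/W
  R'_ceramic fibre blanket = ln(0.395/0.182)/(2πk) = 0.7749/(2π·0.0851) = 1.449 m·K/W
  R'_calcium silicate = ln(0.554/0.395)/(2πk) = 0.3383/(2π·0.0622) = 0.8656 m·K/W
ΣR = 0.001008 + 1.449 + 0.8656 = 2.316 m·K/W
Q' = ΔT/ΣR = (584 K − 303.8 K)/2.316 = 121 W/m

Q' = 121 W/m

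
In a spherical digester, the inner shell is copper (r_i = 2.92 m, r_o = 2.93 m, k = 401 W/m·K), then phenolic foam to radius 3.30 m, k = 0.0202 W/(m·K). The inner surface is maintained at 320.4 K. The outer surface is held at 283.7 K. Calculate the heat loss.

Q = 243 W

Treat each layer as a resistance in series:
  R_copper = (1/2.92 − 1/2.93)/(4πk) = 0.001169/(4π·401) = 2.320×10^-7 K/W
  R_phenolic foam = (1/2.93 − 1/3.30)/(4πk) = 0.03827/(4π·0.0202) = 0.1508 K/W
ΣR = 2.320×10^-7 + 0.1508 = 0.1508 K/W
Q = ΔT/ΣR = (320.4 K − 283.7 K)/0.1508 = 243 W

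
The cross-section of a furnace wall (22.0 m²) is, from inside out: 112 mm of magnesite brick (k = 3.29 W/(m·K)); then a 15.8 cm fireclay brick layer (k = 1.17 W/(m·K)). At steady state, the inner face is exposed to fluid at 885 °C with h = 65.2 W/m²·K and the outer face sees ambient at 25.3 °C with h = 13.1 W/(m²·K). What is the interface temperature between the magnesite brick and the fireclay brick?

Treat each layer as a resistance in series:
  R_conv,in = 1/(hA) = 1/(65.2·22.0) = 6.972×10^-4 K/W
  R_magnesite brick = L/(kA) = 0.112/(3.29·22.0) = 0.001547 K/W
  R_fireclay brick = L/(kA) = 0.158/(1.17·22.0) = 0.006138 K/W
  R_conv,out = 1/(hA) = 1/(13.1·22.0) = 0.003470 K/W
ΣR = 6.972×10^-4 + 0.001547 + 0.006138 + 0.003470 = 0.01185 K/W
Q = ΔT/ΣR = (885 °C − 25.3 °C)/0.01185 = 72550 W
From the inner boundary to the magnesite brick/fireclay brick interface, ΣR_partial = 0.002244 K/W.
T_interface = T_in − Q·ΣR_partial = 885 °C − (72550)(0.002244) = 722 °C

T = 722 °C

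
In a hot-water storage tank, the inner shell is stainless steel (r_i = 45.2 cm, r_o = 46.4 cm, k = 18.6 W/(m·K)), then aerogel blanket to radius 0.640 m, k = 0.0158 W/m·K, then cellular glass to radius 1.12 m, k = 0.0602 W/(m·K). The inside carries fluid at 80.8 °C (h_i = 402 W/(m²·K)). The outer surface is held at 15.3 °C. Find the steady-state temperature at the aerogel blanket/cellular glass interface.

T = 30.3 °C

Treat each layer as a resistance in series:
  R_conv,in = 1/(4πr²h) = 1/(4π·0.452²·402) = 9.689×10^-4 K/W
  R_stainless steel = (1/0.452 − 1/0.464)/(4πk) = 0.05722/(4π·18.6) = 2.448×10^-4 K/W
  R_aerogel blanket = (1/0.464 − 1/0.640)/(4πk) = 0.5927/(4π·0.0158) = 2.985 K/W
  R_cellular glass = (1/0.640 − 1/1.12)/(4πk) = 0.6696/(4π·0.0602) = 0.8852 K/W
ΣR = 9.689×10^-4 + 2.448×10^-4 + 2.985 + 0.8852 = 3.871 K/W
Q = ΔT/ΣR = (80.8 °C − 15.3 °C)/3.871 = 16.92 W
From the inner boundary to the aerogel blanket/cellular glass interface, ΣR_partial = 2.986 K/W.
T_interface = T_in − Q·ΣR_partial = 80.8 °C − (16.92)(2.986) = 30.3 °C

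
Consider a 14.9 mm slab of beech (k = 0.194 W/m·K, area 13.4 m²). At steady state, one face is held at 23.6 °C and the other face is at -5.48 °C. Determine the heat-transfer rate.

Q = 5.07 kW

Q = kA·ΔT/L = 0.194 × 13.4 × |23.6 °C − -5.48 °C| / 0.0149 = 5070 W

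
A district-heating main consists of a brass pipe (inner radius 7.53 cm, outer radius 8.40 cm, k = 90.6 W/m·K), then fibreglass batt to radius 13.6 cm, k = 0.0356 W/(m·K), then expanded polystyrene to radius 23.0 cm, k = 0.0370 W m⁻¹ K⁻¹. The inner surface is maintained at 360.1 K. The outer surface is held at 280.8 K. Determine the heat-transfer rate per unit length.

Q' = 18.0 W/m

Treat each layer as a resistance in series:
  R'_brass = ln(0.0840/0.0753)/(2πk) = 0.1093/(2π·90.6) = 1.921×10^-4 m·K/W
  R'_fibreglass batt = ln(0.136/0.0840)/(2πk) = 0.4818/(2π·0.0356) = 2.154 m·K/W
  R'_expanded polystyrene = ln(0.230/0.136)/(2πk) = 0.5254/(2π·0.0370) = 2.260 m·K/W
ΣR = 1.921×10^-4 + 2.154 + 2.260 = 4.414 m·K/W
Q' = ΔT/ΣR = (360.1 K − 280.8 K)/4.414 = 18.0 W/m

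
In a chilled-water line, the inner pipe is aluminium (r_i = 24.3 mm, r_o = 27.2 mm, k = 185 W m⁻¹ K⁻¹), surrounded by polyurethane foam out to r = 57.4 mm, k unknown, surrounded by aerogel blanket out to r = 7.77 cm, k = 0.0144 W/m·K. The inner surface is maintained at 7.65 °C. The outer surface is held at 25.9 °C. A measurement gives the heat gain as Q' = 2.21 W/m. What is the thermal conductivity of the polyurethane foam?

ΣR = ΔT/Q' = |7.65 − 25.9|/2.21 = 8.258 m·K/W
Known resistances:
  R'_aluminium = ln(0.0272/0.0243)/(2πk) = 0.1127/(2π·185) = 9.699×10^-5 m·K/W
  R'_aerogel blanket = ln(0.0777/0.0574)/(2πk) = 0.3028/(2π·0.0144) = 3.347 m·K/W
R_polyurethane foam = ΣR − ΣR_known = 8.258 − 3.347 = 4.911 m·K/W
ln(r₂/r₁)/(2πk) = 4.911 ⇒ k = 0.7468/(2π·4.911) = 0.0242 W/m·K

k = 0.0242 W/m·K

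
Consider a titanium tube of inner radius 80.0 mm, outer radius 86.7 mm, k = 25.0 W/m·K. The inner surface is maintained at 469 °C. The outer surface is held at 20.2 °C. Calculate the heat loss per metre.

Q' = 877 kW/m

Q' = 2πk·ΔT/ln(r₂/r₁) = 2π × 25.0 × 448.8 / ln(0.0867/0.0800) = 8.77×10^5 W/m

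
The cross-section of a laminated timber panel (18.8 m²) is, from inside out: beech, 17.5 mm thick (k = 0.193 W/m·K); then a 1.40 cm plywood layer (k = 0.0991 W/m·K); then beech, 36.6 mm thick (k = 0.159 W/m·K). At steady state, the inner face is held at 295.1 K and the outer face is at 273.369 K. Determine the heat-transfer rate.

Q = 884 W

Treat each layer as a resistance in series:
  R_beech = L/(kA) = 0.0175/(0.193·18.8) = 0.004823 K/W
  R_plywood = L/(kA) = 0.0140/(0.0991·18.8) = 0.007514 K/W
  R_beech = L/(kA) = 0.0366/(0.159·18.8) = 0.01224 K/W
ΣR = 0.004823 + 0.007514 + 0.01224 = 0.02458 K/W
Q = ΔT/ΣR = (295.1 K − 273.369 K)/0.02458 = 884 W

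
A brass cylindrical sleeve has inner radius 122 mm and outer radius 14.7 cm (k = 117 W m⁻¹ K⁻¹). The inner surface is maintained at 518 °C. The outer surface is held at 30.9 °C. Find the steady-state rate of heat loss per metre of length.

Q' = 1.92×10^6 W/m

Q' = 2πk·ΔT/ln(r₂/r₁) = 2π × 117 × 487.1 / ln(0.147/0.122) = 1.92×10^6 W/m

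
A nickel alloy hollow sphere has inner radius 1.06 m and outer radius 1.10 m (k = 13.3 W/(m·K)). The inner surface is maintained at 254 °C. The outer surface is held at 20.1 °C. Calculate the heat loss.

Q = 1.14×10^6 W

Q = 4πk·ΔT/(1/r₁ − 1/r₂) = 4π × 13.3 × 233.9 / (1/1.06 − 1/1.10) = 1.14×10^6 W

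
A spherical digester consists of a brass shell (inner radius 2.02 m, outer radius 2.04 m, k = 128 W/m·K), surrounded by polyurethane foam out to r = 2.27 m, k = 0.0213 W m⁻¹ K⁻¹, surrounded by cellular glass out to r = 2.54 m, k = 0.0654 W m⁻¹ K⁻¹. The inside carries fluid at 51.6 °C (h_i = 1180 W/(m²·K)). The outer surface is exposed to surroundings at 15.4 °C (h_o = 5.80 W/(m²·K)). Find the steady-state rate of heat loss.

Q = 148 W

Series thermal resistances, inner to outer:
  R_conv,in = 1/(4πr²h) = 1/(4π·2.02²·1180) = 1.653×10^-5 K/W
  R_brass = (1/2.02 − 1/2.04)/(4πk) = 0.004853/(4π·128) = 3.017×10^-6 K/W
  R_polyurethane foam = (1/2.04 − 1/2.27)/(4πk) = 0.04967/(4π·0.0213) = 0.1856 K/W
  R_cellular glass = (1/2.27 − 1/2.54)/(4πk) = 0.04683/(4π·0.0654) = 0.05698 K/W
  R_conv,out = 1/(4πr²h) = 1/(4π·2.54²·5.80) = 0.002127 K/W
ΣR = 1.653×10^-5 + 3.017×10^-6 + 0.1856 + 0.05698 + 0.002127 = 0.2447 K/W
Q = ΔT/ΣR = (51.6 °C − 15.4 °C)/0.2447 = 148 W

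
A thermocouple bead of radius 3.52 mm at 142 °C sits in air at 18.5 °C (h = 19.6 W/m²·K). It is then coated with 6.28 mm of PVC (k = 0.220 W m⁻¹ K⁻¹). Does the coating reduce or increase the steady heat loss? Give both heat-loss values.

Critical radius for a sphere: r_cr = 2k/h = 0.0224 m = 2.24 cm.
Outer radius after coating: r₂ = 0.00352 + 0.00628 = 0.00980 m.
Since r₁ < r_cr and r₂ ≤ r_cr, the coating moves toward the maximum at r_cr — heat loss rises.
Bare: R = 1/(4πr₁²h) = 327.7 K/W; Q = 123.5/327.7 = 0.377 W.
Coated: R = R_cond + R_conv = 108.1 K/W; Q = 123.5/108.1 = 1.14 W.

increases: 0.377 → 1.14 W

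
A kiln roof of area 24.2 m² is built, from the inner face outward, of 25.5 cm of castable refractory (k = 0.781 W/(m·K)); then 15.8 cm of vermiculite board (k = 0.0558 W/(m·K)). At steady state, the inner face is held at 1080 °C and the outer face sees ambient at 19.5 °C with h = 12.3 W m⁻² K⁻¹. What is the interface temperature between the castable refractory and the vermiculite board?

T = 973 °C

Series thermal resistances, inner to outer:
  R_castable refractory = L/(kA) = 0.255/(0.781·24.2) = 0.01349 K/W
  R_vermiculite board = L/(kA) = 0.158/(0.0558·24.2) = 0.1170 K/W
  R_conv,out = 1/(hA) = 1/(12.3·24.2) = 0.003360 K/W
ΣR = 0.01349 + 0.1170 + 0.003360 = 0.1338 K/W
Q = ΔT/ΣR = (1080 °C − 19.5 °C)/0.1338 = 7926 W
From the inner boundary to the castable refractory/vermiculite board interface, ΣR_partial = 0.01349 K/W.
T_interface = T_in − Q·ΣR_partial = 1080 °C − (7926)(0.01349) = 973 °C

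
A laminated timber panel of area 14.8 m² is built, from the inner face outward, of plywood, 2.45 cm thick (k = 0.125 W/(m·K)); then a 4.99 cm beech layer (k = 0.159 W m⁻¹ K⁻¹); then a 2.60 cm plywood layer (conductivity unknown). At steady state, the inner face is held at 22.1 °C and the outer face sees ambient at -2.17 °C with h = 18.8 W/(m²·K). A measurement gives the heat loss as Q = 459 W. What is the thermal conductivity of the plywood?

ΣR = ΔT/Q = |22.1 − -2.17|/459 = 0.05288 K/W
Known resistances:
  R_plywood = L/(kA) = 0.0245/(0.125·14.8) = 0.01324 K/W
  R_beech = L/(kA) = 0.0499/(0.159·14.8) = 0.02121 K/W
  R_conv,out = 1/(hA) = 1/(18.8·14.8) = 0.003594 K/W
R_plywood = ΣR − ΣR_known = 0.05288 − 0.03804 = 0.01484 K/W
L/(kA) = 0.01484 ⇒ k = 0.0260/(0.01484·14.8) = 0.118 W/m·K

k = 0.118 W/m·K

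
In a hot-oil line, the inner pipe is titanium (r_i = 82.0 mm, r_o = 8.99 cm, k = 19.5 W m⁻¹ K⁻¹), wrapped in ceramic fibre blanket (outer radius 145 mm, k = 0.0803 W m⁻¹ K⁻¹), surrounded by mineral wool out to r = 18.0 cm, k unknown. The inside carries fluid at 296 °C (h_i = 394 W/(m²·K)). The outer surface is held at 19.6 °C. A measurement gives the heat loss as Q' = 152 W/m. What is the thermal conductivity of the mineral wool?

ΣR = ΔT/Q' = |296 − 19.6|/152 = 1.818 m·K/W
Known resistances:
  R'_conv,in = 1/(2πr h) = 1/(2π·0.0820·394) = 0.004926 m·K/W
  R'_titanium = ln(0.0899/0.0820)/(2πk) = 0.09198/(2π·19.5) = 7.507×10^-4 m·K/W
  R'_ceramic fibre blanket = ln(0.145/0.0899)/(2πk) = 0.4780/(2π·0.0803) = 0.9475 m·K/W
R_mineral wool = ΣR − ΣR_known = 1.818 − 0.9532 = 0.8648 m·K/W
ln(r₂/r₁)/(2πk) = 0.8648 ⇒ k = 0.2162/(2π·0.8648) = 0.0398 W/m·K

k = 0.0398 W/m·K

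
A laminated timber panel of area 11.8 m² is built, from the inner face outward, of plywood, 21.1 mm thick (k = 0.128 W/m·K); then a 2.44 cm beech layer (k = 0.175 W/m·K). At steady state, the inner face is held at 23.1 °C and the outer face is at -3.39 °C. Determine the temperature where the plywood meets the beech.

T = 8.75 °C

Series thermal resistances, inner to outer:
  R_plywood = L/(kA) = 0.0211/(0.128·11.8) = 0.01397 K/W
  R_beech = L/(kA) = 0.0244/(0.175·11.8) = 0.01182 K/W
ΣR = 0.01397 + 0.01182 = 0.02579 K/W
Q = ΔT/ΣR = (23.1 °C − -3.39 °C)/0.02579 = 1027 W
From the inner boundary to the plywood/beech interface, ΣR_partial = 0.01397 K/W.
T_interface = T_in − Q·ΣR_partial = 23.1 °C − (1027)(0.01397) = 8.75 °C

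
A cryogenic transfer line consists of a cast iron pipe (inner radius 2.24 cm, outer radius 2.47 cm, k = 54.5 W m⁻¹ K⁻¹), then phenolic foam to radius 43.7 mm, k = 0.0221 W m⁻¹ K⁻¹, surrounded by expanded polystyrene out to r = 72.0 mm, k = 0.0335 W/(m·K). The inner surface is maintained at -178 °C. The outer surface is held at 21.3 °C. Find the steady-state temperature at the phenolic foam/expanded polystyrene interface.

T = -51.6 °C

Resistance network (inner→outer):
  R'_cast iron = ln(0.0247/0.0224)/(2πk) = 0.09774/(2π·54.5) = 2.854×10^-4 m·K/W
  R'_phenolic foam = ln(0.0437/0.0247)/(2πk) = 0.5705/(2π·0.0221) = 4.109 m·K/W
  R'_expanded polystyrene = ln(0.0720/0.0437)/(2πk) = 0.4993/(2π·0.0335) = 2.372 m·K/W
ΣR = 2.854×10^-4 + 4.109 + 2.372 = 6.481 m·K/W
Q' = ΔT/ΣR = (-178 °C − 21.3 °C)/6.481 = -30.75 W/m
From the inner boundary to the phenolic foam/expanded polystyrene interface, ΣR_partial = 4.109 m·K/W.
T_interface = T_in − Q'·ΣR_partial = -178 °C − (-30.75)(4.109) = -51.6 °C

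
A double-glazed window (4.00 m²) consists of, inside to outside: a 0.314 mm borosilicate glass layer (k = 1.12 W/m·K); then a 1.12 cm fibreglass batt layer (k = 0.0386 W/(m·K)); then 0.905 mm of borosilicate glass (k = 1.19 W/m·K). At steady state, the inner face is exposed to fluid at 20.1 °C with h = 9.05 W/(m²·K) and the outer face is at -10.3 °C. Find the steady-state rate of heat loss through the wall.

Treat each layer as a resistance in series:
  R_conv,in = 1/(hA) = 1/(9.05·4.00) = 0.02762 K/W
  R_borosilicate glass = L/(kA) = 3.14×10^-4/(1.12·4.00) = 7.009×10^-5 K/W
  R_fibreglass batt = L/(kA) = 0.0112/(0.0386·4.00) = 0.07254 K/W
  R_borosilicate glass = L/(kA) = 9.05×10^-4/(1.19·4.00) = 1.901×10^-4 K/W
ΣR = 0.02762 + 7.009×10^-5 + 0.07254 + 1.901×10^-4 = 0.1004 K/W
Q = ΔT/ΣR = (20.1 °C − -10.3 °C)/0.1004 = 303 W

Q = 303 W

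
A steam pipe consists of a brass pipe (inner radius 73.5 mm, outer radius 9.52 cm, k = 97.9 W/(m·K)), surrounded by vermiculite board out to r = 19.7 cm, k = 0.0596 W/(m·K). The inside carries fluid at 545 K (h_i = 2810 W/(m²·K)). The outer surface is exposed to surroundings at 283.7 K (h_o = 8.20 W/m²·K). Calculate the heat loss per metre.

Treat each layer as a resistance in series:
  R'_conv,in = 1/(2πr h) = 1/(2π·0.0735·2810) = 7.706×10^-4 m·K/W
  R'_brass = ln(0.0952/0.0735)/(2πk) = 0.2587/(2π·97.9) = 4.206×10^-4 m·K/W
  R'_vermiculite board = ln(0.197/0.0952)/(2πk) = 0.7272/(2π·0.0596) = 1.942 m·K/W
  R'_conv,out = 1/(2πr h) = 1/(2π·0.197·8.20) = 0.09852 m·K/W
ΣR = 7.706×10^-4 + 4.206×10^-4 + 1.942 + 0.09852 = 2.042 m·K/W
Q' = ΔT/ΣR = (545 K − 283.7 K)/2.042 = 128 W/m

Q' = 128 W/m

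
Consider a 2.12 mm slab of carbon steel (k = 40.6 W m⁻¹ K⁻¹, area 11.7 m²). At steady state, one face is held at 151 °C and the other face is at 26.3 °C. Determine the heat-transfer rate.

Q = 2.79×10^7 W

Q = kA·ΔT/L = 40.6 × 11.7 × |151 °C − 26.3 °C| / 0.00212 = 2.79×10^7 W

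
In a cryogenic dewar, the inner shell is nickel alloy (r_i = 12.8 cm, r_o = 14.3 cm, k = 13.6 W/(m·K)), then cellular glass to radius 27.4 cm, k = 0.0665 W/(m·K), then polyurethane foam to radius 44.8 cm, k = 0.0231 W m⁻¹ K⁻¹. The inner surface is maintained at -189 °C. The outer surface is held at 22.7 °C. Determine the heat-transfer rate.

Q = 23.8 W

Series thermal resistances, inner to outer:
  R_nickel alloy = (1/0.128 − 1/0.143)/(4πk) = 0.8195/(4π·13.6) = 0.004795 K/W
  R_cellular glass = (1/0.143 − 1/0.274)/(4πk) = 3.343/(4π·0.0665) = 4.001 K/W
  R_polyurethane foam = (1/0.274 − 1/0.448)/(4πk) = 1.417/(4π·0.0231) = 4.883 K/W
ΣR = 0.004795 + 4.001 + 4.883 = 8.889 K/W
Q = ΔT/ΣR = (-189 °C − 22.7 °C)/8.889 = -23.8 W
(Negative Q ⇒ heat flows inward; heat gain = 23.8 W.)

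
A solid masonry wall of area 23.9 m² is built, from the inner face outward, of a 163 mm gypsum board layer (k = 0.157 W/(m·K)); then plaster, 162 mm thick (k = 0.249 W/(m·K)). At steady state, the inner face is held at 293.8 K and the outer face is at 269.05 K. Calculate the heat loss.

Q = 350 W

Resistance network (inner→outer):
  R_gypsum board = L/(kA) = 0.163/(0.157·23.9) = 0.04344 K/W
  R_plaster = L/(kA) = 0.162/(0.249·23.9) = 0.02722 K/W
ΣR = 0.04344 + 0.02722 = 0.07066 K/W
Q = ΔT/ΣR = (293.8 K − 269.05 K)/0.07066 = 350 W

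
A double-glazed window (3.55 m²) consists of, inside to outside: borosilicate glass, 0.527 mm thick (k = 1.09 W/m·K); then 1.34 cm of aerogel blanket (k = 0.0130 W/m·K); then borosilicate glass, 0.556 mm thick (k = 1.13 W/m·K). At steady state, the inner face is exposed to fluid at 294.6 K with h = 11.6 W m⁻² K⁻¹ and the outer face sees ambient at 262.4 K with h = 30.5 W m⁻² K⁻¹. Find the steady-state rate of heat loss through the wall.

Q = 99.3 W

Treat each layer as a resistance in series:
  R_conv,in = 1/(hA) = 1/(11.6·3.55) = 0.02428 K/W
  R_borosilicate glass = L/(kA) = 5.27×10^-4/(1.09·3.55) = 1.362×10^-4 K/W
  R_aerogel blanket = L/(kA) = 0.0134/(0.0130·3.55) = 0.2904 K/W
  R_borosilicate glass = L/(kA) = 5.56×10^-4/(1.13·3.55) = 1.386×10^-4 K/W
  R_conv,out = 1/(hA) = 1/(30.5·3.55) = 0.009236 K/W
ΣR = 0.02428 + 1.362×10^-4 + 0.2904 + 1.386×10^-4 + 0.009236 = 0.3242 K/W
Q = ΔT/ΣR = (294.6 K − 262.4 K)/0.3242 = 99.3 W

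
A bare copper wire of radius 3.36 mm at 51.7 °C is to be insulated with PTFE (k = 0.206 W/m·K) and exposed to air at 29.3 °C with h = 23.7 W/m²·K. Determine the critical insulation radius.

For a cylinder, r_cr = k_ins/h = 0.206/23.7 = 0.00869 m = 0.869 cm

r_cr = 0.869 cm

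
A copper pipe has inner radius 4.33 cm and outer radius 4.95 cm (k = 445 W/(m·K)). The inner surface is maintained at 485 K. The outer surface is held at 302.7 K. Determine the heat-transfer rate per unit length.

Q' = 3.81×10^6 W/m

Q' = 2πk·ΔT/ln(r₂/r₁) = 2π × 445 × 182.3 / ln(0.0495/0.0433) = 3.81×10^6 W/m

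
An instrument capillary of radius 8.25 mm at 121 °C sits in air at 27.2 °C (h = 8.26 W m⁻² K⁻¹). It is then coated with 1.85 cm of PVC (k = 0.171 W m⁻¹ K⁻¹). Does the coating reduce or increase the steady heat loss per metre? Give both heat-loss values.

Critical radius for a cylinder: r_cr = k/h = 0.0207 m = 2.07 cm.
Outer radius after coating: r₂ = 0.00825 + 0.0185 = 0.02675 m.
r₁ < r_cr < r₂: heat loss rises to a maximum at r_cr then falls. Whether the coating helps depends on whether Q(r₂) has dropped back below Q(r₁).
Bare: R = 1/(2πr₁h) = 2.336 m·K/W; Q = 93.8/2.336 = 40.2 W/m.
Coated: R = R_cond + R_conv = 1.815 m·K/W; Q = 93.8/1.815 = 51.7 W/m.

increases: 40.2 → 51.7 W/m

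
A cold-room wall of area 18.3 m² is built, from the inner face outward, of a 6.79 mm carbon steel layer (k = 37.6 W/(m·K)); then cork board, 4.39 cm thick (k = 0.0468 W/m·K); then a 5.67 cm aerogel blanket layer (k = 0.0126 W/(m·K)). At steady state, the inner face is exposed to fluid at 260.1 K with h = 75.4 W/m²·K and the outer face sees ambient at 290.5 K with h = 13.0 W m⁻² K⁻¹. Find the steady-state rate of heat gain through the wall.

Treat each layer as a resistance in series:
  R_conv,in = 1/(hA) = 1/(75.4·18.3) = 7.247×10^-4 K/W
  R_carbon steel = L/(kA) = 0.00679/(37.6·18.3) = 9.868×10^-6 K/W
  R_cork board = L/(kA) = 0.0439/(0.0468·18.3) = 0.05126 K/W
  R_aerogel blanket = L/(kA) = 0.0567/(0.0126·18.3) = 0.2459 K/W
  R_conv,out = 1/(hA) = 1/(13.0·18.3) = 0.004203 K/W
ΣR = 7.247×10^-4 + 9.868×10^-6 + 0.05126 + 0.2459 + 0.004203 = 0.3021 K/W
Q = ΔT/ΣR = (260.1 K − 290.5 K)/0.3021 = -101 W
(Negative Q ⇒ heat flows inward; heat gain = 101 W.)

Q = 101 W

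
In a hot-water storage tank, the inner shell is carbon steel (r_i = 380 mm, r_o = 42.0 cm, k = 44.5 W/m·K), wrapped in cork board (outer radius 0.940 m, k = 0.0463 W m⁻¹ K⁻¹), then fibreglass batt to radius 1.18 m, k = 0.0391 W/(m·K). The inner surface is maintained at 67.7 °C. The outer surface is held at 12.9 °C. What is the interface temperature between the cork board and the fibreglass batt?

Treat each layer as a resistance in series:
  R_carbon steel = (1/0.380 − 1/0.420)/(4πk) = 0.2506/(4π·44.5) = 4.482×10^-4 K/W
  R_cork board = (1/0.420 − 1/0.940)/(4πk) = 1.317/(4π·0.0463) = 2.264 K/W
  R_fibreglass batt = (1/0.940 − 1/1.18)/(4πk) = 0.2164/(4π·0.0391) = 0.4404 K/W
ΣR = 4.482×10^-4 + 2.264 + 0.4404 = 2.705 K/W
Q = ΔT/ΣR = (67.7 °C − 12.9 °C)/2.705 = 20.26 W
From the inner boundary to the cork board/fibreglass batt interface, ΣR_partial = 2.264 K/W.
T_interface = T_in − Q·ΣR_partial = 67.7 °C − (20.26)(2.264) = 21.8 °C

T = 21.8 °C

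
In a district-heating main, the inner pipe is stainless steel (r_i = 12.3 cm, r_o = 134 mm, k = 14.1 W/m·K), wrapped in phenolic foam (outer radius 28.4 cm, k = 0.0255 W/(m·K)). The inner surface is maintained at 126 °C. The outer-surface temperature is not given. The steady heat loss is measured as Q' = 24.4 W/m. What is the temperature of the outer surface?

Sum the resistances:
  R'_stainless steel = ln(0.134/0.123)/(2πk) = 0.08566/(2π·14.1) = 9.668×10^-4 m·K/W
  R'_phenolic foam = ln(0.284/0.134)/(2πk) = 0.7511/(2π·0.0255) = 4.688 m·K/W
ΣR = 4.689 m·K/W
ΔT = Q'·ΣR = 24.4 × 4.689 = 114.4 K
Heat flows outward, so T_out = T_in − ΔT = 126 − 114.4 = 11.6 °C

T_out = 11.6 °C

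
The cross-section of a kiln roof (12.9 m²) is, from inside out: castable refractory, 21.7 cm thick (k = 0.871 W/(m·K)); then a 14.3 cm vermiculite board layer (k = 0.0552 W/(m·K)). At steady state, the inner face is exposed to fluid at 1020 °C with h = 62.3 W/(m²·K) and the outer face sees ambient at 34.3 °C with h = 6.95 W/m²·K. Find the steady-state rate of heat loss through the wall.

Series thermal resistances, inner to outer:
  R_conv,in = 1/(hA) = 1/(62.3·12.9) = 0.001244 K/W
  R_castable refractory = L/(kA) = 0.217/(0.871·12.9) = 0.01931 K/W
  R_vermiculite board = L/(kA) = 0.143/(0.0552·12.9) = 0.2008 K/W
  R_conv,out = 1/(hA) = 1/(6.95·12.9) = 0.01115 K/W
ΣR = 0.001244 + 0.01931 + 0.2008 + 0.01115 = 0.2325 K/W
Q = ΔT/ΣR = (1020 °C − 34.3 °C)/0.2325 = 4240 W

Q = 4.24 kW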